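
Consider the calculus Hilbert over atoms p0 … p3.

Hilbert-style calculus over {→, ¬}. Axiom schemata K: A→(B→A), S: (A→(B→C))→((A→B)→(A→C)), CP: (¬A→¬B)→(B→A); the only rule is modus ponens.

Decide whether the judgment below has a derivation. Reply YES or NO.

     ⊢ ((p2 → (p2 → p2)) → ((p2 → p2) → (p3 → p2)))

Enumerate valuations to refute Γ ⊢ Δ:
  v=0000: Γ:[] Δ:[((p2 → (p2 → p2)) → ((p2 → p2) → (p3 → p2)))=T] refutes=False
  v=0001: Γ:[] Δ:[((p2 → (p2 → p2)) → ((p2 → p2) → (p3 → p2)))=F] refutes=True  ← countermodel

Result: NO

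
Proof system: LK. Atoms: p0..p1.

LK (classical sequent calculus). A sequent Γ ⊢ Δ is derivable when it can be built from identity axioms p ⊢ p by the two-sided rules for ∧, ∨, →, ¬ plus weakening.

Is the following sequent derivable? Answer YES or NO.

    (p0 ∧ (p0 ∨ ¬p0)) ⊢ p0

Derivation trace:
[∧L] (p0 ∧ (p0 ∨ ¬p0)) ⊢ p0
  [∨L] p0, (p0 ∨ ¬p0) ⊢ p0
    [Ax] p0 ⊢ p0
    [¬L] p0, ¬p0 ⊢ 
      [Ax] p0 ⊢ p0

Result: YES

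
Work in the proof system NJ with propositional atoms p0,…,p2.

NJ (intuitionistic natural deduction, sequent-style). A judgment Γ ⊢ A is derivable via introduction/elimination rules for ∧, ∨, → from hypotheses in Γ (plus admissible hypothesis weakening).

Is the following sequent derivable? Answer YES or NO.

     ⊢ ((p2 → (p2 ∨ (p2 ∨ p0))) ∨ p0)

Proof tree:
[∨I₁]  ⊢ ((p2 → (p2 ∨ (p2 ∨ p0))) ∨ p0)
  [→I]  ⊢ (p2 → (p2 ∨ (p2 ∨ p0)))
    [∨I₂] p2 ⊢ (p2 ∨ (p2 ∨ p0))
      [∨I₁] p2 ⊢ (p2 ∨ p0)
        [Ax] p2 ⊢ p2

Result: YES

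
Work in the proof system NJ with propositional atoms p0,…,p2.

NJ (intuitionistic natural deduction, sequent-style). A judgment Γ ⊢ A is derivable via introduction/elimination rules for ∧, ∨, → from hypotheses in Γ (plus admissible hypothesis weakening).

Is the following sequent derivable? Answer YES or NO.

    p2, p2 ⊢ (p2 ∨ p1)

Proof tree:
[∨I₁] p2, p2 ⊢ (p2 ∨ p1)
  [Wk] p2, p2 ⊢ p2
    [Ax] p2 ⊢ p2

Result: YES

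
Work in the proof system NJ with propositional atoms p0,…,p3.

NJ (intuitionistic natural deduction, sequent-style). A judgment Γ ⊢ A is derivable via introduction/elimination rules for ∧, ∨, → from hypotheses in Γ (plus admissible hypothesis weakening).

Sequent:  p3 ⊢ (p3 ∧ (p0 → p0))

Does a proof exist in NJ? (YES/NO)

Derivation (root first):
[∧I] p3 ⊢ (p3 ∧ (p0 → p0))
  [Ax] p3 ⊢ p3
  [→I]  ⊢ (p0 → p0)
    [Ax] p0 ⊢ p0

Result: YES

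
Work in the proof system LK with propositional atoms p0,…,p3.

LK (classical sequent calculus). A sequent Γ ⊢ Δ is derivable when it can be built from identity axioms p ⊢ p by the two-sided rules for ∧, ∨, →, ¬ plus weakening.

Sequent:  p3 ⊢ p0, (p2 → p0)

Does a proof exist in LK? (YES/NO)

Enumerate valuations to refute Γ ⊢ Δ:
  v=0000: Γ:[p3=F] Δ:[p0=F, (p2 → p0)=T] refutes=False
  v=0001: Γ:[p3=T] Δ:[p0=F, (p2 → p0)=T] refutes=False
  v=0010: Γ:[p3=F] Δ:[p0=F, (p2 → p0)=F] refutes=False
  v=0011: Γ:[p3=T] Δ:[p0=F, (p2 → p0)=F] refutes=True  ← countermodel

Result: NO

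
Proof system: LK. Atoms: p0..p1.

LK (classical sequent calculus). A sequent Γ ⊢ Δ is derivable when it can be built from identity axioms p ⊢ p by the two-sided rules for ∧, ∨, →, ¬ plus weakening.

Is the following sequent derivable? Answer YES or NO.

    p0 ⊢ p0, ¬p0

Derivation (root first):
[WL] p0 ⊢ p0, ¬p0
  [¬R]  ⊢ p0, ¬p0
    [Ax] p0 ⊢ p0

Result: YES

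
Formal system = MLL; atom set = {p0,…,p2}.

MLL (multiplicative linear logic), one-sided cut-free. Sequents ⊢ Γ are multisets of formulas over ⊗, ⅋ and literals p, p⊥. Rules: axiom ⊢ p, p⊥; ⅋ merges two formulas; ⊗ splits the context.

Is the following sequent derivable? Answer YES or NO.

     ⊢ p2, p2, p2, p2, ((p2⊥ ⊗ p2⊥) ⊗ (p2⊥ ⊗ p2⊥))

Derivation (root first):
[⊗]  ⊢ p2, p2, p2, p2, ((p2⊥ ⊗ p2⊥) ⊗ (p2⊥ ⊗ p2⊥))
  [⊗]  ⊢ p2, p2, (p2⊥ ⊗ p2⊥)
    [Ax]  ⊢ p2, p2⊥
    [Ax]  ⊢ p2, p2⊥
  [⊗]  ⊢ p2, p2, (p2⊥ ⊗ p2⊥)
    [Ax]  ⊢ p2, p2⊥
    [Ax]  ⊢ p2, p2⊥

Result: YES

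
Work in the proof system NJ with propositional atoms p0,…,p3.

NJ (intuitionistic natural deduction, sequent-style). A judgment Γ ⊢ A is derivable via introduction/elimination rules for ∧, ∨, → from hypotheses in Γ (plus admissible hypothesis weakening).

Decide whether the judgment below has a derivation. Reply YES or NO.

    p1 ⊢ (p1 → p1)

Derivation trace:
[Wk] p1 ⊢ (p1 → p1)
  [→I]  ⊢ (p1 → p1)
    [Ax] p1 ⊢ p1

Result: YES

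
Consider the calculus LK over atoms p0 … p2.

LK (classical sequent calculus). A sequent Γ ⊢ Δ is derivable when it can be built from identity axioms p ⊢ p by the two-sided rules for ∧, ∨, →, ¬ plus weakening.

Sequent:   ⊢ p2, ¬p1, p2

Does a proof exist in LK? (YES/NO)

Enumerate valuations to refute Γ ⊢ Δ:
  v=000: Γ:[] Δ:[p2=F, ¬p1=T, p2=F] refutes=False
  v=001: Γ:[] Δ:[p2=T, ¬p1=T, p2=T] refutes=False
  v=010: Γ:[] Δ:[p2=F, ¬p1=F, p2=F] refutes=True  ← countermodel

Result: NO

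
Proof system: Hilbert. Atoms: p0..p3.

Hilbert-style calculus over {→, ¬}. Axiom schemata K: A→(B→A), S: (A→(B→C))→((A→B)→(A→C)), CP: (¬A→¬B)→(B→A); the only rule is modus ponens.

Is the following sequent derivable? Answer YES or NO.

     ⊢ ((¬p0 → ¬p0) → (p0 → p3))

Truth-table refutation:
  v=0000: Γ:[] Δ:[((¬p0 → ¬p0) → (p0 → p3))=T] refutes=False
  v=0001: Γ:[] Δ:[((¬p0 → ¬p0) → (p0 → p3))=T] refutes=False
  v=0010: Γ:[] Δ:[((¬p0 → ¬p0) → (p0 → p3))=T] refutes=False
  v=0011: Γ:[] Δ:[((¬p0 → ¬p0) → (p0 → p3))=T] refutes=False
  v=0100: Γ:[] Δ:[((¬p0 → ¬p0) → (p0 → p3))=T] refutes=False
  v=0101: Γ:[] Δ:[((¬p0 → ¬p0) → (p0 → p3))=T] refutes=False
  v=0110: Γ:[] Δ:[((¬p0 → ¬p0) → (p0 → p3))=T] refutes=False
  v=0111: Γ:[] Δ:[((¬p0 → ¬p0) → (p0 → p3))=T] refutes=False
  v=1000: Γ:[] Δ:[((¬p0 → ¬p0) → (p0 → p3))=F] refutes=True  ← countermodel

Result: NO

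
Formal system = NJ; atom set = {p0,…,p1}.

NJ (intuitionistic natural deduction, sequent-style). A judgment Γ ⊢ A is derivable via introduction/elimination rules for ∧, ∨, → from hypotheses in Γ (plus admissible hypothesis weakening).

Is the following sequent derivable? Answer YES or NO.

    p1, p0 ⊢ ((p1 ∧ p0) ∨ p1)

Proof tree:
[∨I₁] p1, p0 ⊢ ((p1 ∧ p0) ∨ p1)
  [∧I] p1, p0 ⊢ (p1 ∧ p0)
    [Ax] p1 ⊢ p1
    [Ax] p0 ⊢ p0

Result: YES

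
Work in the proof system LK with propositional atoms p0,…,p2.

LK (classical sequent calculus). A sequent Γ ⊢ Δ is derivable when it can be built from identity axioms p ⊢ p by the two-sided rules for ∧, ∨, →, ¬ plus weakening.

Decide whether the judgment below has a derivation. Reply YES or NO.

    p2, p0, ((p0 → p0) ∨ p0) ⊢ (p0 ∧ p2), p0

Derivation trace:
[∨L] p2, p0, ((p0 → p0) ∨ p0) ⊢ (p0 ∧ p2), p0
  [→L] p0, (p0 → p0) ⊢ p0
    [Ax] p0 ⊢ p0
    [Ax] p0 ⊢ p0
  [∧R] p2, p0 ⊢ (p0 ∧ p2)
    [Ax] p0 ⊢ p0
    [Ax] p2 ⊢ p2

Result: YES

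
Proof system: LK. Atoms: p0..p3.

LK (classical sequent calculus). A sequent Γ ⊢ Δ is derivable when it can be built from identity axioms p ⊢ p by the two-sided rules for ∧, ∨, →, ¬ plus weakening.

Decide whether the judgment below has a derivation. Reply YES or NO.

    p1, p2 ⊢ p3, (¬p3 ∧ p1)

Derivation (root first):
[∧R] p1, p2 ⊢ p3, (¬p3 ∧ p1)
  [¬R]  ⊢ p3, ¬p3
    [Ax] p3 ⊢ p3
  [WL] p1, p2 ⊢ p1
    [Ax] p1 ⊢ p1

Result: YES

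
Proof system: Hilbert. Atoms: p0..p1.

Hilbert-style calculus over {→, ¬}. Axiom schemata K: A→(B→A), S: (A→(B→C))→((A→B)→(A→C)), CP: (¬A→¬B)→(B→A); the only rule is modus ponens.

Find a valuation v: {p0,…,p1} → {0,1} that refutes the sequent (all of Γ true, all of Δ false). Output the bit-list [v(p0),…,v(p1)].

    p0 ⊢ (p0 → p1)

Truth-table refutation:
  v=00: Γ:[p0=F] Δ:[(p0 → p1)=T] refutes=False
  v=01: Γ:[p0=F] Δ:[(p0 → p1)=T] refutes=False
  v=10: Γ:[p0=T] Δ:[(p0 → p1)=F] refutes=True  ← countermodel

Result: [1, 0]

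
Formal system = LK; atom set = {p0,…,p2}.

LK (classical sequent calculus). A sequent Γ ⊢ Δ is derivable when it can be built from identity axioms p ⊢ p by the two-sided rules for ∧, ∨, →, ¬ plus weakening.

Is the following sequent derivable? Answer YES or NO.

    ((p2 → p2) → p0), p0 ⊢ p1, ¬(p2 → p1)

Truth-table refutation:
  v=000: Γ:[((p2 → p2) → p0)=F, p0=F] Δ:[p1=F, ¬(p2 → p1)=F] refutes=False
  v=001: Γ:[((p2 → p2) → p0)=F, p0=F] Δ:[p1=F, ¬(p2 → p1)=T] refutes=False
  v=010: Γ:[((p2 → p2) → p0)=F, p0=F] Δ:[p1=T, ¬(p2 → p1)=F] refutes=False
  v=011: Γ:[((p2 → p2) → p0)=F, p0=F] Δ:[p1=T, ¬(p2 → p1)=F] refutes=False
  v=100: Γ:[((p2 → p2) → p0)=T, p0=T] Δ:[p1=F, ¬(p2 → p1)=F] refutes=True  ← countermodel

Result: NO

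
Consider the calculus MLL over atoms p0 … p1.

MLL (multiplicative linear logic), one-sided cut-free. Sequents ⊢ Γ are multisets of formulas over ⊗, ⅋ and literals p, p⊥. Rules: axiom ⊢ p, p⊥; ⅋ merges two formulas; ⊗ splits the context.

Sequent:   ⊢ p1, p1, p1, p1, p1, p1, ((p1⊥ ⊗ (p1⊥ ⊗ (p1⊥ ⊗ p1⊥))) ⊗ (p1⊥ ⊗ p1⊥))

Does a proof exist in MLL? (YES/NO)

Derivation (root first):
[⊗]  ⊢ p1, p1, p1, p1, p1, p1, ((p1⊥ ⊗ (p1⊥ ⊗ (p1⊥ ⊗ p1⊥))) ⊗ (p1⊥ ⊗ p1⊥))
  [⊗]  ⊢ p1, p1, p1, p1, (p1⊥ ⊗ (p1⊥ ⊗ (p1⊥ ⊗ p1⊥)))
    [Ax]  ⊢ p1, p1⊥
    [⊗]  ⊢ p1, p1, p1, (p1⊥ ⊗ (p1⊥ ⊗ p1⊥))
      [Ax]  ⊢ p1, p1⊥
      [⊗]  ⊢ p1, p1, (p1⊥ ⊗ p1⊥)
        [Ax]  ⊢ p1, p1⊥
        [Ax]  ⊢ p1, p1⊥
  [⊗]  ⊢ p1, p1, (p1⊥ ⊗ p1⊥)
    [Ax]  ⊢ p1, p1⊥
    [Ax]  ⊢ p1, p1⊥

Result: YES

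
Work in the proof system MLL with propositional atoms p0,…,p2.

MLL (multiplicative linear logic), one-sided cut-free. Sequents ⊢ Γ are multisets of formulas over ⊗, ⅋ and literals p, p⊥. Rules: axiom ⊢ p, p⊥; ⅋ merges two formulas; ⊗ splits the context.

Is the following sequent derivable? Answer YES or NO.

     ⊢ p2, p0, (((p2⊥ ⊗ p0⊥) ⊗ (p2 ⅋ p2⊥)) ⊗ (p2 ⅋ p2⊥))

Derivation trace:
[⊗]  ⊢ p2, p0, (((p2⊥ ⊗ p0⊥) ⊗ (p2 ⅋ p2⊥)) ⊗ (p2 ⅋ p2⊥))
  [⊗]  ⊢ p2, p0, ((p2⊥ ⊗ p0⊥) ⊗ (p2 ⅋ p2⊥))
    [⊗]  ⊢ p2, p0, (p2⊥ ⊗ p0⊥)
      [Ax]  ⊢ p2, p2⊥
      [Ax]  ⊢ p0, p0⊥
    [⅋]  ⊢ (p2 ⅋ p2⊥)
      [Ax]  ⊢ p2, p2⊥
  [⅋]  ⊢ (p2 ⅋ p2⊥)
    [Ax]  ⊢ p2, p2⊥

Result: YES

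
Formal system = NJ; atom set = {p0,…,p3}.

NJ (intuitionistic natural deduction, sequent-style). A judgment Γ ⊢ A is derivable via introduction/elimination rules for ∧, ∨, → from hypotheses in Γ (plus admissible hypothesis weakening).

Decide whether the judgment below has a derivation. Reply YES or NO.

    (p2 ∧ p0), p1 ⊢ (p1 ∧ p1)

Derivation (root first):
[∧I] (p2 ∧ p0), p1 ⊢ (p1 ∧ p1)
  [Wk] p1, (p2 ∧ p0) ⊢ p1
    [Ax] p1 ⊢ p1
  [Ax] p1 ⊢ p1

Result: YES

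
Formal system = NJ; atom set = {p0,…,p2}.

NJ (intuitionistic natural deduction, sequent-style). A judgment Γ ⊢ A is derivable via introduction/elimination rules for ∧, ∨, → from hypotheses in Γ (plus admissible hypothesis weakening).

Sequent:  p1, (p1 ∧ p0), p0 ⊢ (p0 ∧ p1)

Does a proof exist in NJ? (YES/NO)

Derivation (root first):
[∧I] p1, (p1 ∧ p0), p0 ⊢ (p0 ∧ p1)
  [Wk] p0, (p1 ∧ p0) ⊢ p0
    [Ax] p0 ⊢ p0
  [Ax] p1 ⊢ p1

Result: YES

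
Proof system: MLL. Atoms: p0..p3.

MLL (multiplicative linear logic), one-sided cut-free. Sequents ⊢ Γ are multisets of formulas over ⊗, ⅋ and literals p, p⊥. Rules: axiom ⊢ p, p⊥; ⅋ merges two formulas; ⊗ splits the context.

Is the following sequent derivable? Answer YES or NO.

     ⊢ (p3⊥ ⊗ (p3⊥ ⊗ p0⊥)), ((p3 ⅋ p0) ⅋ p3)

Derivation (root first):
[⅋]  ⊢ (p3⊥ ⊗ (p3⊥ ⊗ p0⊥)), ((p3 ⅋ p0) ⅋ p3)
  [⅋]  ⊢ p3, (p3⊥ ⊗ (p3⊥ ⊗ p0⊥)), (p3 ⅋ p0)
    [⊗]  ⊢ p3, p3, p0, (p3⊥ ⊗ (p3⊥ ⊗ p0⊥))
      [Ax]  ⊢ p3, p3⊥
      [⊗]  ⊢ p3, p0, (p3⊥ ⊗ p0⊥)
        [Ax]  ⊢ p3, p3⊥
        [Ax]  ⊢ p0, p0⊥

Result: YES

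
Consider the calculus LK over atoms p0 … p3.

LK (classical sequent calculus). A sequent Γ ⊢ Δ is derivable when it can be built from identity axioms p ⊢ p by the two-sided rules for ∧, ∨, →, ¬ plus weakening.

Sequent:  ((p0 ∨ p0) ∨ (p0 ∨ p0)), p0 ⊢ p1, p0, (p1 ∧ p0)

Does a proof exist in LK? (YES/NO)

Derivation (root first):
[∧R] ((p0 ∨ p0) ∨ (p0 ∨ p0)), p0 ⊢ p1, p0, (p1 ∧ p0)
  [WR] p0 ⊢ p0, p1
    [Ax] p0 ⊢ p0
  [∨L] ((p0 ∨ p0) ∨ (p0 ∨ p0)) ⊢ p1, p0
    [∨L] (p0 ∨ p0) ⊢ p1, p0
      [WR] p0 ⊢ p0, p1
        [Ax] p0 ⊢ p0
      [Ax] p0 ⊢ p0
    [∨L] (p0 ∨ p0) ⊢ p1, p0
      [WR] p0 ⊢ p0, p1
        [Ax] p0 ⊢ p0
      [Ax] p0 ⊢ p0

Result: YES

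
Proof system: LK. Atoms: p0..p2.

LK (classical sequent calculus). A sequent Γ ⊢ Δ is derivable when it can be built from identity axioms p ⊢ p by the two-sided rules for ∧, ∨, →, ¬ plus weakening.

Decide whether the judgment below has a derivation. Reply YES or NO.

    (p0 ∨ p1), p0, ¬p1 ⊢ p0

Proof tree:
[¬L] (p0 ∨ p1), p0, ¬p1 ⊢ p0
  [WL] (p0 ∨ p1), p0 ⊢ p1, p0
    [∨L] (p0 ∨ p1) ⊢ p1, p0
      [Ax] p0 ⊢ p0
      [Ax] p1 ⊢ p1

Result: YES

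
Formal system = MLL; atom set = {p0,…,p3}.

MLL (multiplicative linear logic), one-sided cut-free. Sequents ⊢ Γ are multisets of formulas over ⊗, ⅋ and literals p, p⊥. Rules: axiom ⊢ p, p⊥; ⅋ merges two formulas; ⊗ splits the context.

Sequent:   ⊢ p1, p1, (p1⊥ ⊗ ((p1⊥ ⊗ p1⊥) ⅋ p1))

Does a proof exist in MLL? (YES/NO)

Derivation trace:
[⊗]  ⊢ p1, p1, (p1⊥ ⊗ ((p1⊥ ⊗ p1⊥) ⅋ p1))
  [Ax]  ⊢ p1, p1⊥
  [⅋]  ⊢ p1, ((p1⊥ ⊗ p1⊥) ⅋ p1)
    [⊗]  ⊢ p1, p1, (p1⊥ ⊗ p1⊥)
      [Ax]  ⊢ p1, p1⊥
      [Ax]  ⊢ p1, p1⊥

Result: YES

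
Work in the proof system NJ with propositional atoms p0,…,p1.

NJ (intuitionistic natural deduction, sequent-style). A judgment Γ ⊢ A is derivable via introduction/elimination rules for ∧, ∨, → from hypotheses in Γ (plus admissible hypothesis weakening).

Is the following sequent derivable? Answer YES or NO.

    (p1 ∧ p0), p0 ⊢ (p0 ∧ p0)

Proof tree:
[∧I] (p1 ∧ p0), p0 ⊢ (p0 ∧ p0)
  [Ax] p0 ⊢ p0
  [Wk] p0, (p1 ∧ p0) ⊢ p0
    [Ax] p0 ⊢ p0

Result: YES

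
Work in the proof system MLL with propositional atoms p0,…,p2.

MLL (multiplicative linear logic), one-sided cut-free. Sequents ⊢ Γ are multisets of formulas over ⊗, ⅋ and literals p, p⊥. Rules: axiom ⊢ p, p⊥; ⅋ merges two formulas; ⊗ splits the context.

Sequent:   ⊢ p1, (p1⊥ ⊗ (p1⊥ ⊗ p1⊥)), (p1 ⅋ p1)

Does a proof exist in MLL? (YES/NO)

Derivation trace:
[⅋]  ⊢ p1, (p1⊥ ⊗ (p1⊥ ⊗ p1⊥)), (p1 ⅋ p1)
  [⊗]  ⊢ p1, p1, p1, (p1⊥ ⊗ (p1⊥ ⊗ p1⊥))
    [Ax]  ⊢ p1, p1⊥
    [⊗]  ⊢ p1, p1, (p1⊥ ⊗ p1⊥)
      [Ax]  ⊢ p1, p1⊥
      [Ax]  ⊢ p1, p1⊥

Result: YES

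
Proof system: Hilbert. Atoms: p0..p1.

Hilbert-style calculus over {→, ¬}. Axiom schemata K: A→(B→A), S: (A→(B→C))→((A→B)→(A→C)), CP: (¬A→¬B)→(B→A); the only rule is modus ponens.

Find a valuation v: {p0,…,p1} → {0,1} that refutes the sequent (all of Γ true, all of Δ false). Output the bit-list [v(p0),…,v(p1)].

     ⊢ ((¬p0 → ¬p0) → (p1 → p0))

Truth-table refutation:
  v=00: Γ:[] Δ:[((¬p0 → ¬p0) → (p1 → p0))=T] refutes=False
  v=01: Γ:[] Δ:[((¬p0 → ¬p0) → (p1 → p0))=F] refutes=True  ← countermodel

Result: [0, 1]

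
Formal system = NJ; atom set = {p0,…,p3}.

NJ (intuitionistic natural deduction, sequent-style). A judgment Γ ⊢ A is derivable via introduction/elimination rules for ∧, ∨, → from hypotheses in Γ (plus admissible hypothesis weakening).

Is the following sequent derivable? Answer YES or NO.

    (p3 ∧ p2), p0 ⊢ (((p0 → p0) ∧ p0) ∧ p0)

Derivation trace:
[∧I] (p3 ∧ p2), p0 ⊢ (((p0 → p0) ∧ p0) ∧ p0)
  [∧I] (p3 ∧ p2), p0 ⊢ ((p0 → p0) ∧ p0)
    [→I]  ⊢ (p0 → p0)
      [Ax] p0 ⊢ p0
    [Wk] p0, (p3 ∧ p2) ⊢ p0
      [Ax] p0 ⊢ p0
  [Ax] p0 ⊢ p0

Result: YES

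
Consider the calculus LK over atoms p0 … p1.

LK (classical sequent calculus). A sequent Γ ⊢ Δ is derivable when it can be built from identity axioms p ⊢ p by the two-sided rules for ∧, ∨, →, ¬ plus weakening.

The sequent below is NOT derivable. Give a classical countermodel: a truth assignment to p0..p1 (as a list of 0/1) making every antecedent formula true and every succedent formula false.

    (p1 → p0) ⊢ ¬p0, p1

Enumerate valuations to refute Γ ⊢ Δ:
  v=00: Γ:[(p1 → p0)=T] Δ:[¬p0=T, p1=F] refutes=False
  v=01: Γ:[(p1 → p0)=F] Δ:[¬p0=T, p1=T] refutes=False
  v=10: Γ:[(p1 → p0)=T] Δ:[¬p0=F, p1=F] refutes=True  ← countermodel

Result: [1, 0]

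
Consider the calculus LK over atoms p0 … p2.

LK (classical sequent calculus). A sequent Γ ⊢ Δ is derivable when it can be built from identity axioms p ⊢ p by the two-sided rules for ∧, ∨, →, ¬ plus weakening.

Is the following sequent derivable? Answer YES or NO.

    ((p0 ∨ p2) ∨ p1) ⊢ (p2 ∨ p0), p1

Proof tree:
[∨L] ((p0 ∨ p2) ∨ p1) ⊢ (p2 ∨ p0), p1
  [∨R] (p0 ∨ p2) ⊢ (p2 ∨ p0)
    [∨L] (p0 ∨ p2) ⊢ p2, p0
      [Ax] p0 ⊢ p0
      [Ax] p2 ⊢ p2
  [Ax] p1 ⊢ p1

Result: YES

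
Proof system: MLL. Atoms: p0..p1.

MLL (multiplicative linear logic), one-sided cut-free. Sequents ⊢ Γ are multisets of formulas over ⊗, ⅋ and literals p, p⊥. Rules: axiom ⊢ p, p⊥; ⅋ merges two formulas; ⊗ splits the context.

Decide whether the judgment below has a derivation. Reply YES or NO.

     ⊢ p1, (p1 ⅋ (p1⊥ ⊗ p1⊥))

Derivation (root first):
[⅋]  ⊢ p1, (p1 ⅋ (p1⊥ ⊗ p1⊥))
  [⊗]  ⊢ p1, p1, (p1⊥ ⊗ p1⊥)
    [Ax]  ⊢ p1, p1⊥
    [Ax]  ⊢ p1, p1⊥

Result: YES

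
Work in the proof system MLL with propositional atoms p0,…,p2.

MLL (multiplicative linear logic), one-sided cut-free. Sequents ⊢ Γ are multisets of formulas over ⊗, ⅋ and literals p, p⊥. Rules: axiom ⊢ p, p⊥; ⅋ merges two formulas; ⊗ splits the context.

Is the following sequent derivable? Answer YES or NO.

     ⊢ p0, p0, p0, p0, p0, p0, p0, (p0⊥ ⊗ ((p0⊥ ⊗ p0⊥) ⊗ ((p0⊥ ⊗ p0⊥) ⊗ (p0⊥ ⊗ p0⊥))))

Proof tree:
[⊗]  ⊢ p0, p0, p0, p0, p0, p0, p0, (p0⊥ ⊗ ((p0⊥ ⊗ p0⊥) ⊗ ((p0⊥ ⊗ p0⊥) ⊗ (p0⊥ ⊗ p0⊥))))
  [Ax]  ⊢ p0, p0⊥
  [⊗]  ⊢ p0, p0, p0, p0, p0, p0, ((p0⊥ ⊗ p0⊥) ⊗ ((p0⊥ ⊗ p0⊥) ⊗ (p0⊥ ⊗ p0⊥)))
    [⊗]  ⊢ p0, p0, (p0⊥ ⊗ p0⊥)
      [Ax]  ⊢ p0, p0⊥
      [Ax]  ⊢ p0, p0⊥
    [⊗]  ⊢ p0, p0, p0, p0, ((p0⊥ ⊗ p0⊥) ⊗ (p0⊥ ⊗ p0⊥))
      [⊗]  ⊢ p0, p0, (p0⊥ ⊗ p0⊥)
        [Ax]  ⊢ p0, p0⊥
        [Ax]  ⊢ p0, p0⊥
      [⊗]  ⊢ p0, p0, (p0⊥ ⊗ p0⊥)
        [Ax]  ⊢ p0, p0⊥
        [Ax]  ⊢ p0, p0⊥

Result: YES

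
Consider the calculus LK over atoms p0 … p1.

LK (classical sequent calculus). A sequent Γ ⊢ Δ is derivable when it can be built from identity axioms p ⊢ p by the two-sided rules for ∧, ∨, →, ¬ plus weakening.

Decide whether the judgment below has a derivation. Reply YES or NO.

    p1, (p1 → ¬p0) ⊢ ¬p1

Search for a countermodel by truth-table:
  v=00: Γ:[p1=F, (p1 → ¬p0)=T] Δ:[¬p1=T] refutes=False
  v=01: Γ:[p1=T, (p1 → ¬p0)=T] Δ:[¬p1=F] refutes=True  ← countermodel

Result: NO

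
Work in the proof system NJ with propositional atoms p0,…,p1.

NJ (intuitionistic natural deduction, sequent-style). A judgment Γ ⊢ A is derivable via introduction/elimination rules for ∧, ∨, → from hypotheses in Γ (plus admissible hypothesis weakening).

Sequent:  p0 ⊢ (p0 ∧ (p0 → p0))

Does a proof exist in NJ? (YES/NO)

Derivation (root first):
[∧I] p0 ⊢ (p0 ∧ (p0 → p0))
  [Ax] p0 ⊢ p0
  [→I]  ⊢ (p0 → p0)
    [Ax] p0 ⊢ p0

Result: YES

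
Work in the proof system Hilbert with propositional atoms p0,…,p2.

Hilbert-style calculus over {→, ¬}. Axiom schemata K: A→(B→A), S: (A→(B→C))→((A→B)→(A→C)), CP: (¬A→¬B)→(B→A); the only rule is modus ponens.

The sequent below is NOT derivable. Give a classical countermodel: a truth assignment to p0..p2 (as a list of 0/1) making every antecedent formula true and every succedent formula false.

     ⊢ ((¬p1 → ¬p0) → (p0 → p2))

Search for a countermodel by truth-table:
  v=000: Γ:[] Δ:[((¬p1 → ¬p0) → (p0 → p2))=T] refutes=False
  v=001: Γ:[] Δ:[((¬p1 → ¬p0) → (p0 → p2))=T] refutes=False
  v=010: Γ:[] Δ:[((¬p1 → ¬p0) → (p0 → p2))=T] refutes=False
  v=011: Γ:[] Δ:[((¬p1 → ¬p0) → (p0 → p2))=T] refutes=False
  v=100: Γ:[] Δ:[((¬p1 → ¬p0) → (p0 → p2))=T] refutes=False
  v=101: Γ:[] Δ:[((¬p1 → ¬p0) → (p0 → p2))=T] refutes=False
  v=110: Γ:[] Δ:[((¬p1 → ¬p0) → (p0 → p2))=F] refutes=True  ← countermodel

Result: [1, 1, 0]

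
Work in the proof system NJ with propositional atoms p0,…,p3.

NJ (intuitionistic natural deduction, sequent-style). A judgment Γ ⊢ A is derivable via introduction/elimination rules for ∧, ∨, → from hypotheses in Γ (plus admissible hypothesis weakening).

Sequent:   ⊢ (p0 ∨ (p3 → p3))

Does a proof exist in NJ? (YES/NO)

Proof tree:
[∨I₂]  ⊢ (p0 ∨ (p3 → p3))
  [→I]  ⊢ (p3 → p3)
    [Ax] p3 ⊢ p3

Result: YES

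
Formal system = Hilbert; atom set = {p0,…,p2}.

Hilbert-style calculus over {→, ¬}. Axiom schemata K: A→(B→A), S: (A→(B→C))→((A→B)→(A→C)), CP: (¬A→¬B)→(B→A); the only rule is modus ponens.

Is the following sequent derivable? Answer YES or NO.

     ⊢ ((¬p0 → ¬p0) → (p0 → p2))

Search for a countermodel by truth-table:
  v=000: Γ:[] Δ:[((¬p0 → ¬p0) → (p0 → p2))=T] refutes=False
  v=001: Γ:[] Δ:[((¬p0 → ¬p0) → (p0 → p2))=T] refutes=False
  v=010: Γ:[] Δ:[((¬p0 → ¬p0) → (p0 → p2))=T] refutes=False
  v=011: Γ:[] Δ:[((¬p0 → ¬p0) → (p0 → p2))=T] refutes=False
  v=100: Γ:[] Δ:[((¬p0 → ¬p0) → (p0 → p2))=F] refutes=True  ← countermodel

Result: NO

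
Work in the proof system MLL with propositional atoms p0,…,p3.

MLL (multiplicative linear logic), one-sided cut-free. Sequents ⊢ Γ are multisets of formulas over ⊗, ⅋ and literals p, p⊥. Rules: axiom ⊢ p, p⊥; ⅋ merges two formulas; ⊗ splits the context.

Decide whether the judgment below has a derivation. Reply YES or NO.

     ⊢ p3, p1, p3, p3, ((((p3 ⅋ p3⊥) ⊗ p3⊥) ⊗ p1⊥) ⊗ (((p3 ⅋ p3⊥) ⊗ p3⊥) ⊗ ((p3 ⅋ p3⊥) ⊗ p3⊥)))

Derivation trace:
[⊗]  ⊢ p3, p1, p3, p3, ((((p3 ⅋ p3⊥) ⊗ p3⊥) ⊗ p1⊥) ⊗ (((p3 ⅋ p3⊥) ⊗ p3⊥) ⊗ ((p3 ⅋ p3⊥) ⊗ p3⊥)))
  [⊗]  ⊢ p3, p1, (((p3 ⅋ p3⊥) ⊗ p3⊥) ⊗ p1⊥)
    [⊗]  ⊢ p3, ((p3 ⅋ p3⊥) ⊗ p3⊥)
      [⅋]  ⊢ (p3 ⅋ p3⊥)
        [Ax]  ⊢ p3, p3⊥
      [Ax]  ⊢ p3, p3⊥
    [Ax]  ⊢ p1, p1⊥
  [⊗]  ⊢ p3, p3, (((p3 ⅋ p3⊥) ⊗ p3⊥) ⊗ ((p3 ⅋ p3⊥) ⊗ p3⊥))
    [⊗]  ⊢ p3, ((p3 ⅋ p3⊥) ⊗ p3⊥)
      [⅋]  ⊢ (p3 ⅋ p3⊥)
        [Ax]  ⊢ p3, p3⊥
      [Ax]  ⊢ p3, p3⊥
    [⊗]  ⊢ p3, ((p3 ⅋ p3⊥) ⊗ p3⊥)
      [⅋]  ⊢ (p3 ⅋ p3⊥)
        [Ax]  ⊢ p3, p3⊥
      [Ax]  ⊢ p3, p3⊥

Result: YES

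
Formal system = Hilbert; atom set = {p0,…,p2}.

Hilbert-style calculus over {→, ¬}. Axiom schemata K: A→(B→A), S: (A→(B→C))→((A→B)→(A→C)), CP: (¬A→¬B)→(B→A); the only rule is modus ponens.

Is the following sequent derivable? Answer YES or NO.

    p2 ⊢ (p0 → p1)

Truth-table refutation:
  v=000: Γ:[p2=F] Δ:[(p0 → p1)=T] refutes=False
  v=001: Γ:[p2=T] Δ:[(p0 → p1)=T] refutes=False
  v=010: Γ:[p2=F] Δ:[(p0 → p1)=T] refutes=False
  v=011: Γ:[p2=T] Δ:[(p0 → p1)=T] refutes=False
  v=100: Γ:[p2=F] Δ:[(p0 → p1)=F] refutes=False
  v=101: Γ:[p2=T] Δ:[(p0 → p1)=F] refutes=True  ← countermodel

Result: NO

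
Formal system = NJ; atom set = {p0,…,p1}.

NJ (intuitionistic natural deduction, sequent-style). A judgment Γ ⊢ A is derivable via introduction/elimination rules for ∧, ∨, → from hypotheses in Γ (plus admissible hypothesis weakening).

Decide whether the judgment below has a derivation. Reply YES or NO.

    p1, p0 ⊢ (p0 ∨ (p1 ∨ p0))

Derivation (root first):
[∨I₂] p1, p0 ⊢ (p0 ∨ (p1 ∨ p0))
  [∨I₁] p1, p0 ⊢ (p1 ∨ p0)
    [Wk] p1, p0 ⊢ p1
      [Ax] p1 ⊢ p1

Result: YES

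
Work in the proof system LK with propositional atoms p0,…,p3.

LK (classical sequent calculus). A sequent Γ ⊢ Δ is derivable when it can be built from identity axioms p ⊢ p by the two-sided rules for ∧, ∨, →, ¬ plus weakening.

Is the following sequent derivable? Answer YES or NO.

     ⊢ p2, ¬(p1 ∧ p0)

Search for a countermodel by truth-table:
  v=0000: Γ:[] Δ:[p2=F, ¬(p1 ∧ p0)=T] refutes=False
  v=0001: Γ:[] Δ:[p2=F, ¬(p1 ∧ p0)=T] refutes=False
  v=0010: Γ:[] Δ:[p2=T, ¬(p1 ∧ p0)=T] refutes=False
  v=0011: Γ:[] Δ:[p2=T, ¬(p1 ∧ p0)=T] refutes=False
  v=0100: Γ:[] Δ:[p2=F, ¬(p1 ∧ p0)=T] refutes=False
  v=0101: Γ:[] Δ:[p2=F, ¬(p1 ∧ p0)=T] refutes=False
  v=0110: Γ:[] Δ:[p2=T, ¬(p1 ∧ p0)=T] refutes=False
  v=0111: Γ:[] Δ:[p2=T, ¬(p1 ∧ p0)=T] refutes=False
  v=1000: Γ:[] Δ:[p2=F, ¬(p1 ∧ p0)=T] refutes=False
  v=1001: Γ:[] Δ:[p2=F, ¬(p1 ∧ p0)=T] refutes=False
  v=1010: Γ:[] Δ:[p2=T, ¬(p1 ∧ p0)=T] refutes=False
  v=1011: Γ:[] Δ:[p2=T, ¬(p1 ∧ p0)=T] refutes=False
  v=1100: Γ:[] Δ:[p2=F, ¬(p1 ∧ p0)=F] refutes=True  ← countermodel

Result: NO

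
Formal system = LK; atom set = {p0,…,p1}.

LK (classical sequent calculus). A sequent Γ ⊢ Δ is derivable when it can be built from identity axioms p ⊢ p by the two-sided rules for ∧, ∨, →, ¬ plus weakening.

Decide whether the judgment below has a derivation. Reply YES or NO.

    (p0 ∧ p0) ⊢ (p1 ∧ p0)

Search for a countermodel by truth-table:
  v=00: Γ:[(p0 ∧ p0)=F] Δ:[(p1 ∧ p0)=F] refutes=False
  v=01: Γ:[(p0 ∧ p0)=F] Δ:[(p1 ∧ p0)=F] refutes=False
  v=10: Γ:[(p0 ∧ p0)=T] Δ:[(p1 ∧ p0)=F] refutes=True  ← countermodel

Result: NO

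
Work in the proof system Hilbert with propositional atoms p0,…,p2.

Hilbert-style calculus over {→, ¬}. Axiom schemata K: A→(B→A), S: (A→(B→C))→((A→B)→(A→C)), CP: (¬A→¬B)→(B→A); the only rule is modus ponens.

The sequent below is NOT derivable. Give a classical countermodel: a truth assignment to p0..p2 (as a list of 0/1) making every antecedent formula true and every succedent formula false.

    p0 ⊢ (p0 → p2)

Truth-table refutation:
  v=000: Γ:[p0=F] Δ:[(p0 → p2)=T] refutes=False
  v=001: Γ:[p0=F] Δ:[(p0 → p2)=T] refutes=False
  v=010: Γ:[p0=F] Δ:[(p0 → p2)=T] refutes=False
  v=011: Γ:[p0=F] Δ:[(p0 → p2)=T] refutes=False
  v=100: Γ:[p0=T] Δ:[(p0 → p2)=F] refutes=True  ← countermodel

Result: [1, 0, 0]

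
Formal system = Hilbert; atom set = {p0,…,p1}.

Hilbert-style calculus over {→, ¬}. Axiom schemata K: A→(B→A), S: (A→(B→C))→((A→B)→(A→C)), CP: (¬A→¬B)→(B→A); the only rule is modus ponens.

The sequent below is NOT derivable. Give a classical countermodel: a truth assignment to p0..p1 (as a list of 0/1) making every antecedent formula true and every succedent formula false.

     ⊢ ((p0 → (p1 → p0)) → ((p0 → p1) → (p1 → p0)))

Enumerate valuations to refute Γ ⊢ Δ:
  v=00: Γ:[] Δ:[((p0 → (p1 → p0)) → ((p0 → p1) → (p1 → p0)))=T] refutes=False
  v=01: Γ:[] Δ:[((p0 → (p1 → p0)) → ((p0 → p1) → (p1 → p0)))=F] refutes=True  ← countermodel

Result: [0, 1]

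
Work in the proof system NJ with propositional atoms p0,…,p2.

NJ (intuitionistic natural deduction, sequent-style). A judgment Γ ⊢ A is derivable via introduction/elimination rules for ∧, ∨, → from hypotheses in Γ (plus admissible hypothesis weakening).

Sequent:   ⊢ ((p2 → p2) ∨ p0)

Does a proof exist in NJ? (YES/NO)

Proof tree:
[∨I₁]  ⊢ ((p2 → p2) ∨ p0)
  [→I]  ⊢ (p2 → p2)
    [Ax] p2 ⊢ p2

Result: YES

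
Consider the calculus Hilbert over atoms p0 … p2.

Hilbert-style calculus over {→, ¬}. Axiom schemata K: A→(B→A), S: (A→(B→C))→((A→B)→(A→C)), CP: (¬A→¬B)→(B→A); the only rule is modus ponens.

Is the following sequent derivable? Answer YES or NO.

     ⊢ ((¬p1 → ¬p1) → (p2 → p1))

Search for a countermodel by truth-table:
  v=000: Γ:[] Δ:[((¬p1 → ¬p1) → (p2 → p1))=T] refutes=False
  v=001: Γ:[] Δ:[((¬p1 → ¬p1) → (p2 → p1))=F] refutes=True  ← countermodel

Result: NO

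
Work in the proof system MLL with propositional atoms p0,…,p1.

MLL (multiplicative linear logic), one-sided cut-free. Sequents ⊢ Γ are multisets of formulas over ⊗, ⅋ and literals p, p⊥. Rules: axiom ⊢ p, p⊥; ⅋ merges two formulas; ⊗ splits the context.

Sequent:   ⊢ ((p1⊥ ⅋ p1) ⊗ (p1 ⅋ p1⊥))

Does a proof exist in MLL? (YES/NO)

Derivation (root first):
[⊗]  ⊢ ((p1⊥ ⅋ p1) ⊗ (p1 ⅋ p1⊥))
  [⅋]  ⊢ (p1⊥ ⅋ p1)
    [Ax]  ⊢ p1, p1⊥
  [⅋]  ⊢ (p1 ⅋ p1⊥)
    [Ax]  ⊢ p1, p1⊥

Result: YES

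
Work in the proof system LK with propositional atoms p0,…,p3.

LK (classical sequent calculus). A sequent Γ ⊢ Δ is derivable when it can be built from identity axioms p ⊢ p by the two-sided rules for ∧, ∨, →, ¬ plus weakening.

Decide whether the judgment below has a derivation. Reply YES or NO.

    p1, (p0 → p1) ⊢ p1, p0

Derivation (root first):
[→L] p1, (p0 → p1) ⊢ p1, p0
  [WR] p1 ⊢ p1, p0
    [Ax] p1 ⊢ p1
  [WR] p1 ⊢ p1, p0
    [Ax] p1 ⊢ p1

Result: YES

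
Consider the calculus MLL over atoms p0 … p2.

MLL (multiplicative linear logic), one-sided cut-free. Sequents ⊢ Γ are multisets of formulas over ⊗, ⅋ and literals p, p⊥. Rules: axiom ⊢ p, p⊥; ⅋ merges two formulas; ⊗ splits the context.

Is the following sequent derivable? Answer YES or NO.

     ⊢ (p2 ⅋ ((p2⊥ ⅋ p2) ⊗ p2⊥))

Derivation (root first):
[⅋]  ⊢ (p2 ⅋ ((p2⊥ ⅋ p2) ⊗ p2⊥))
  [⊗]  ⊢ p2, ((p2⊥ ⅋ p2) ⊗ p2⊥)
    [⅋]  ⊢ (p2⊥ ⅋ p2)
      [Ax]  ⊢ p2, p2⊥
    [Ax]  ⊢ p2, p2⊥

Result: YES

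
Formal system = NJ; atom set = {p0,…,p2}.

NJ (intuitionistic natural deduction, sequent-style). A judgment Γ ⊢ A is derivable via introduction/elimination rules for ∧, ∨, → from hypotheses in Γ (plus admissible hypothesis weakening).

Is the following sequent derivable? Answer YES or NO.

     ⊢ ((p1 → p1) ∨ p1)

Derivation trace:
[∨I₁]  ⊢ ((p1 → p1) ∨ p1)
  [→I]  ⊢ (p1 → p1)
    [Ax] p1 ⊢ p1

Result: YES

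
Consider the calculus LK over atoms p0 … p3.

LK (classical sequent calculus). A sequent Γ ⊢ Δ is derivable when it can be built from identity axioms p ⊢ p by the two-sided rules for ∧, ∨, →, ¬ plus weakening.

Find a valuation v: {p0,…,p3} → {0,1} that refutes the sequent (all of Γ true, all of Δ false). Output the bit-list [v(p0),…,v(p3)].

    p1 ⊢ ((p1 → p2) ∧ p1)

Truth-table refutation:
  v=0000: Γ:[p1=F] Δ:[((p1 → p2) ∧ p1)=F] refutes=False
  v=0001: Γ:[p1=F] Δ:[((p1 → p2) ∧ p1)=F] refutes=False
  v=0010: Γ:[p1=F] Δ:[((p1 → p2) ∧ p1)=F] refutes=False
  v=0011: Γ:[p1=F] Δ:[((p1 → p2) ∧ p1)=F] refutes=False
  v=0100: Γ:[p1=T] Δ:[((p1 → p2) ∧ p1)=F] refutes=True  ← countermodel

Result: [0, 1, 0, 0]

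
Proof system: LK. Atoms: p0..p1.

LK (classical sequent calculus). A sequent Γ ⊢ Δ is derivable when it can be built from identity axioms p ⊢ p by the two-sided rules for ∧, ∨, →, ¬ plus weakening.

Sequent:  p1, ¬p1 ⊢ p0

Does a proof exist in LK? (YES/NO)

Proof tree:
[¬L] p1, ¬p1 ⊢ p0
  [WR] p1 ⊢ p1, p0
    [Ax] p1 ⊢ p1

Result: YES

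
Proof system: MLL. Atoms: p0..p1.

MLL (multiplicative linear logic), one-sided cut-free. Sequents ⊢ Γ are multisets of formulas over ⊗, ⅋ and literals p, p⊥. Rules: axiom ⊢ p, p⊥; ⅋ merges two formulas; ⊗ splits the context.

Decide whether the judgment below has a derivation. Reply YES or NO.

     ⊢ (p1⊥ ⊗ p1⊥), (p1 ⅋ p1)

Derivation (root first):
[⅋]  ⊢ (p1⊥ ⊗ p1⊥), (p1 ⅋ p1)
  [⊗]  ⊢ p1, p1, (p1⊥ ⊗ p1⊥)
    [Ax]  ⊢ p1, p1⊥
    [Ax]  ⊢ p1, p1⊥

Result: YES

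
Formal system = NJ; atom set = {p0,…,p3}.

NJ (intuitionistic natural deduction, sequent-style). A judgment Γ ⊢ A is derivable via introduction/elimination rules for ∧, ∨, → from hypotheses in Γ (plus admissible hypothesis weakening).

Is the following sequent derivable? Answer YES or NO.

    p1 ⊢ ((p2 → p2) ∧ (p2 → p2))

Proof tree:
[Wk] p1 ⊢ ((p2 → p2) ∧ (p2 → p2))
  [∧I]  ⊢ ((p2 → p2) ∧ (p2 → p2))
    [→I]  ⊢ (p2 → p2)
      [Ax] p2 ⊢ p2
    [→I]  ⊢ (p2 → p2)
      [Ax] p2 ⊢ p2

Result: YES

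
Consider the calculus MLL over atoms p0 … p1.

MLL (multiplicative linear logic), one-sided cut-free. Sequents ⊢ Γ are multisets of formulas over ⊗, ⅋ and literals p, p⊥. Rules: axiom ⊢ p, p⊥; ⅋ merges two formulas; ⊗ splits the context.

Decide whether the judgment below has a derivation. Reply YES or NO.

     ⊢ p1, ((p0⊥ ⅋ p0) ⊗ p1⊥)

Derivation (root first):
[⊗]  ⊢ p1, ((p0⊥ ⅋ p0) ⊗ p1⊥)
  [⅋]  ⊢ (p0⊥ ⅋ p0)
    [Ax]  ⊢ p0, p0⊥
  [Ax]  ⊢ p1, p1⊥

Result: YES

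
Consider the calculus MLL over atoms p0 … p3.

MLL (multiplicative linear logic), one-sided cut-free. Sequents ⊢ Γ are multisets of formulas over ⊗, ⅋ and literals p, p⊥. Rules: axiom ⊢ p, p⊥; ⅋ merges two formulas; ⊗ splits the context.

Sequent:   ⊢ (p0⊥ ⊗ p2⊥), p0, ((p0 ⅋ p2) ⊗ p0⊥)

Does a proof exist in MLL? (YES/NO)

Proof tree:
[⊗]  ⊢ (p0⊥ ⊗ p2⊥), p0, ((p0 ⅋ p2) ⊗ p0⊥)
  [⅋]  ⊢ (p0⊥ ⊗ p2⊥), (p0 ⅋ p2)
    [⊗]  ⊢ p0, p2, (p0⊥ ⊗ p2⊥)
      [Ax]  ⊢ p0, p0⊥
      [Ax]  ⊢ p2, p2⊥
  [Ax]  ⊢ p0, p0⊥

Result: YES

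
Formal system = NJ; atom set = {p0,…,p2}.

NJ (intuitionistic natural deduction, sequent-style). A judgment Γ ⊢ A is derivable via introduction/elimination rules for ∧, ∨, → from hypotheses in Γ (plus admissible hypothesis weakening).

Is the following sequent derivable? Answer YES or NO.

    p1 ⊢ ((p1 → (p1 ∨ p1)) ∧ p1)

Derivation trace:
[∧I] p1 ⊢ ((p1 → (p1 ∨ p1)) ∧ p1)
  [→I]  ⊢ (p1 → (p1 ∨ p1))
    [∨I₁] p1 ⊢ (p1 ∨ p1)
      [Ax] p1 ⊢ p1
  [Ax] p1 ⊢ p1

Result: YES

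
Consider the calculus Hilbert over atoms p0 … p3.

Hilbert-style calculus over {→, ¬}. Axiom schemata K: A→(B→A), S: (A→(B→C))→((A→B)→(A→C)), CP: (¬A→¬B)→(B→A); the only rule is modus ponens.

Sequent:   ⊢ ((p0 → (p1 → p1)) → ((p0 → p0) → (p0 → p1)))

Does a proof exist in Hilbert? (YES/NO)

Truth-table refutation:
  v=0000: Γ:[] Δ:[((p0 → (p1 → p1)) → ((p0 → p0) → (p0 → p1)))=T] refutes=False
  v=0001: Γ:[] Δ:[((p0 → (p1 → p1)) → ((p0 → p0) → (p0 → p1)))=T] refutes=False
  v=0010: Γ:[] Δ:[((p0 → (p1 → p1)) → ((p0 → p0) → (p0 → p1)))=T] refutes=False
  v=0011: Γ:[] Δ:[((p0 → (p1 → p1)) → ((p0 → p0) → (p0 → p1)))=T] refutes=False
  v=0100: Γ:[] Δ:[((p0 → (p1 → p1)) → ((p0 → p0) → (p0 → p1)))=T] refutes=False
  v=0101: Γ:[] Δ:[((p0 → (p1 → p1)) → ((p0 → p0) → (p0 → p1)))=T] refutes=False
  v=0110: Γ:[] Δ:[((p0 → (p1 → p1)) → ((p0 → p0) → (p0 → p1)))=T] refutes=False
  v=0111: Γ:[] Δ:[((p0 → (p1 → p1)) → ((p0 → p0) → (p0 → p1)))=T] refutes=False
  v=1000: Γ:[] Δ:[((p0 → (p1 → p1)) → ((p0 → p0) → (p0 → p1)))=F] refutes=True  ← countermodel

Result: NO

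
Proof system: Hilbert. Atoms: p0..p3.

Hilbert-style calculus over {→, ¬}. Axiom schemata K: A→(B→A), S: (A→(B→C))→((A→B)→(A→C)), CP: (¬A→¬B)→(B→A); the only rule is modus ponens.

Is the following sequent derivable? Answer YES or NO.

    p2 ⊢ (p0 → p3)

Enumerate valuations to refute Γ ⊢ Δ:
  v=0000: Γ:[p2=F] Δ:[(p0 → p3)=T] refutes=False
  v=0001: Γ:[p2=F] Δ:[(p0 → p3)=T] refutes=False
  v=0010: Γ:[p2=T] Δ:[(p0 → p3)=T] refutes=False
  v=0011: Γ:[p2=T] Δ:[(p0 → p3)=T] refutes=False
  v=0100: Γ:[p2=F] Δ:[(p0 → p3)=T] refutes=False
  v=0101: Γ:[p2=F] Δ:[(p0 → p3)=T] refutes=False
  v=0110: Γ:[p2=T] Δ:[(p0 → p3)=T] refutes=False
  v=0111: Γ:[p2=T] Δ:[(p0 → p3)=T] refutes=False
  v=1000: Γ:[p2=F] Δ:[(p0 → p3)=F] refutes=False
  v=1001: Γ:[p2=F] Δ:[(p0 → p3)=T] refutes=False
  v=1010: Γ:[p2=T] Δ:[(p0 → p3)=F] refutes=True  ← countermodel

Result: NO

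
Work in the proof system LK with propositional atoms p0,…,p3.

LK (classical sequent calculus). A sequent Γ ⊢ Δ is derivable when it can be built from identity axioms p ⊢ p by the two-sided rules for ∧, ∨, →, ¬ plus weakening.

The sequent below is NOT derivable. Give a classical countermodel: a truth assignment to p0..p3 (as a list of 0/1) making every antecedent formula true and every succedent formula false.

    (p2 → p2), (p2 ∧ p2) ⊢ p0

Enumerate valuations to refute Γ ⊢ Δ:
  v=0000: Γ:[(p2 → p2)=T, (p2 ∧ p2)=F] Δ:[p0=F] refutes=False
  v=0001: Γ:[(p2 → p2)=T, (p2 ∧ p2)=F] Δ:[p0=F] refutes=False
  v=0010: Γ:[(p2 → p2)=T, (p2 ∧ p2)=T] Δ:[p0=F] refutes=True  ← countermodel

Result: [0, 0, 1, 0]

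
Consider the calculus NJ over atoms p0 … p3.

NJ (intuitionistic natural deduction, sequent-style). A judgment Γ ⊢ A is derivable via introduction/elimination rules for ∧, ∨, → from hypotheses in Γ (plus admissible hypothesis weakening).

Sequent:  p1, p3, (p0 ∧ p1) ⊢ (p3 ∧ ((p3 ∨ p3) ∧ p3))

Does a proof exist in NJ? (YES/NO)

Derivation trace:
[Wk] p1, p3, (p0 ∧ p1) ⊢ (p3 ∧ ((p3 ∨ p3) ∧ p3))
  [∧I] p1, p3 ⊢ (p3 ∧ ((p3 ∨ p3) ∧ p3))
    [Ax] p3 ⊢ p3
    [∧I] p1, p3 ⊢ ((p3 ∨ p3) ∧ p3)
      [∨I₂] p3 ⊢ (p3 ∨ p3)
        [Ax] p3 ⊢ p3
      [Wk] p3, p1 ⊢ p3
        [Ax] p3 ⊢ p3

Result: YES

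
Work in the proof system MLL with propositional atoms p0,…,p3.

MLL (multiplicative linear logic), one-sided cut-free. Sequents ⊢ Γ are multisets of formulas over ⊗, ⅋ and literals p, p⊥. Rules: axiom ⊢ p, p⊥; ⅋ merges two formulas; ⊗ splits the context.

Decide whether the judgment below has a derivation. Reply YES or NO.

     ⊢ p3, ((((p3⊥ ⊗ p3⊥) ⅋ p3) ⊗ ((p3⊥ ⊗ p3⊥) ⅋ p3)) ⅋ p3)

Derivation (root first):
[⅋]  ⊢ p3, ((((p3⊥ ⊗ p3⊥) ⅋ p3) ⊗ ((p3⊥ ⊗ p3⊥) ⅋ p3)) ⅋ p3)
  [⊗]  ⊢ p3, p3, (((p3⊥ ⊗ p3⊥) ⅋ p3) ⊗ ((p3⊥ ⊗ p3⊥) ⅋ p3))
    [⅋]  ⊢ p3, ((p3⊥ ⊗ p3⊥) ⅋ p3)
      [⊗]  ⊢ p3, p3, (p3⊥ ⊗ p3⊥)
        [Ax]  ⊢ p3, p3⊥
        [Ax]  ⊢ p3, p3⊥
    [⅋]  ⊢ p3, ((p3⊥ ⊗ p3⊥) ⅋ p3)
      [⊗]  ⊢ p3, p3, (p3⊥ ⊗ p3⊥)
        [Ax]  ⊢ p3, p3⊥
        [Ax]  ⊢ p3, p3⊥

Result: YES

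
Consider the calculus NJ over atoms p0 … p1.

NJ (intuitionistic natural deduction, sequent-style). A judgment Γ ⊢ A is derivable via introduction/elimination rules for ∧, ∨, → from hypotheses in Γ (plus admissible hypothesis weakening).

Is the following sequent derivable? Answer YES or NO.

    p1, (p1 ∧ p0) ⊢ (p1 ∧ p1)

Derivation (root first):
[∧I] p1, (p1 ∧ p0) ⊢ (p1 ∧ p1)
  [Wk] p1, (p1 ∧ p0) ⊢ p1
    [Ax] p1 ⊢ p1
  [Ax] p1 ⊢ p1

Result: YES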